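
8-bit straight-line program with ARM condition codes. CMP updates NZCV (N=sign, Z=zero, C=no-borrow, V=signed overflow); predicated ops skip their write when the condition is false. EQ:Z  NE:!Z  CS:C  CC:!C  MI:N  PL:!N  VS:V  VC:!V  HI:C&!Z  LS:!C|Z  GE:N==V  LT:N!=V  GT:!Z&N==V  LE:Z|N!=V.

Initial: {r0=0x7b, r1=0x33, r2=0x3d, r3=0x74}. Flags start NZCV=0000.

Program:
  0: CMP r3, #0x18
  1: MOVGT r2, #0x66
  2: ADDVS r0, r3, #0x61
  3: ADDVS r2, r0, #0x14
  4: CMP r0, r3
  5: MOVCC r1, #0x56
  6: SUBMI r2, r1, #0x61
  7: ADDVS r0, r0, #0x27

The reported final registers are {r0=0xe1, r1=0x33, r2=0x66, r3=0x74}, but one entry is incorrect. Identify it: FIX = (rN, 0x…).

[0] flags=0010 → (cmp)
[1] flags=0010 GT?T → r2=0x66
[2] flags=0010 VS?F → skip
[3] flags=0010 VS?F → skip
[4] flags=0010 → (cmp)
[5] flags=0010 CC?F → skip
[6] flags=0010 MI?F → skip
[7] flags=0010 VS?F → skip

FIX = (r0, 0x7b)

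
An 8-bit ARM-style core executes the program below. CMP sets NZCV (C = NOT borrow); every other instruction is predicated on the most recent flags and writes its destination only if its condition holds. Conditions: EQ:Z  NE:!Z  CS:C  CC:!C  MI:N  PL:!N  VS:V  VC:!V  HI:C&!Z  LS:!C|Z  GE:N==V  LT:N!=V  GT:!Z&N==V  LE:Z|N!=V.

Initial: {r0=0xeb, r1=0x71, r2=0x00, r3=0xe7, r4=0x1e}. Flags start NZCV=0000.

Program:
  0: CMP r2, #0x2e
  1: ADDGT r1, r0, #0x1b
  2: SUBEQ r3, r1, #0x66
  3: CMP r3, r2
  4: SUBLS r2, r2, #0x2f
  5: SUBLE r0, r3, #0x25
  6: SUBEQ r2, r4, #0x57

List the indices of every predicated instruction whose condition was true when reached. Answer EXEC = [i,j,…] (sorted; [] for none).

EXEC = [5]

[0] flags=1000 → (cmp)
[1] flags=1000 GT?F → skip
[2] flags=1000 EQ?F → skip
[3] flags=1010 → (cmp)
[4] flags=1010 LS?F → skip
[5] flags=1010 LE?T → r0=0xc2
[6] flags=1010 EQ?F → skip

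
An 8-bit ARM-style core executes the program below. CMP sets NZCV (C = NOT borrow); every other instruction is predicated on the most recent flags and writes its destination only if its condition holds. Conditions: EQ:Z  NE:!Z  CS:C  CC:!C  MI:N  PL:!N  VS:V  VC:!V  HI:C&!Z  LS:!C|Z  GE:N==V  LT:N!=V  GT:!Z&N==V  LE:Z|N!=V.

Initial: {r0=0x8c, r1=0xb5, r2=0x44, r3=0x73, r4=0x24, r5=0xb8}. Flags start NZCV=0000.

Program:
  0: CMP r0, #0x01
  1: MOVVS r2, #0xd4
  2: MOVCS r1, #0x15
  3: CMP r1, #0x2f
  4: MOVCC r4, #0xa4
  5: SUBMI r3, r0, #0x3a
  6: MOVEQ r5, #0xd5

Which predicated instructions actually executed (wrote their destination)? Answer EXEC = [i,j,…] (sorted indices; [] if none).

EXEC = [2,4,5]

0: ✓ CMP  NZCV=1010
1: · MOVVS
2: ✓ MOVCS  r1←0x15
3: ✓ CMP  NZCV=1000
4: ✓ MOVCC  r4←0xa4
5: ✓ SUBMI  r3←0x52
6: · MOVEQ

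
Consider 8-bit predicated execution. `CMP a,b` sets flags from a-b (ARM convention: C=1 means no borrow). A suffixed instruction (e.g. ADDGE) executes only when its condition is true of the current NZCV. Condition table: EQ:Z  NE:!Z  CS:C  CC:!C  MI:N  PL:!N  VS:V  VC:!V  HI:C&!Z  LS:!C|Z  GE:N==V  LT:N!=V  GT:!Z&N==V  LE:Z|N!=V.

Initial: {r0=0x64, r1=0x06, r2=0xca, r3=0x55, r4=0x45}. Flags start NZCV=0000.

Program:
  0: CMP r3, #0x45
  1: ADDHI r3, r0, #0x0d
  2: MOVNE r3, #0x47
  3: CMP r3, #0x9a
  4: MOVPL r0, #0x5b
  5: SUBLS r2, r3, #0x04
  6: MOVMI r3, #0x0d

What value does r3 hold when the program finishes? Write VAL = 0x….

[0] flags=0010 → (cmp)
[1] flags=0010 HI?T → r3=0x71
[2] flags=0010 NE?T → r3=0x47
[3] flags=1001 → (cmp)
[4] flags=1001 PL?F → skip
[5] flags=1001 LS?T → r2=0x43
[6] flags=1001 MI?T → r3=0x0d

VAL = 0x0d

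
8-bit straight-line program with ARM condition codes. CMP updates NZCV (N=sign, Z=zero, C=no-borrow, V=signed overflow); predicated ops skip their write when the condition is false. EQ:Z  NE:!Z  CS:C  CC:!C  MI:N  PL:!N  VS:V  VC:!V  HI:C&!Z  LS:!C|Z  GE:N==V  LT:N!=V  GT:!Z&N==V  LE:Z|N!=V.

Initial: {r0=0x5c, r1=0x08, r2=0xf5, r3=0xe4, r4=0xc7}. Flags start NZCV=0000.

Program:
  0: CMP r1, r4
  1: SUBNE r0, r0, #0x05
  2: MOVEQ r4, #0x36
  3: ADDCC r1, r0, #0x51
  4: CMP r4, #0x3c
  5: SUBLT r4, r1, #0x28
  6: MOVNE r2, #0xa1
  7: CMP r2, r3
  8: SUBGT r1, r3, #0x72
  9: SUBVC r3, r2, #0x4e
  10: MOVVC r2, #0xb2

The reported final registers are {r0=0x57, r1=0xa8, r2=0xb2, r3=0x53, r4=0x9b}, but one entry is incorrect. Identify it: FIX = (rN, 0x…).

0: ✓ CMP  NZCV=0000
1: ✓ SUBNE  r0←0x57
2: · MOVEQ
3: ✓ ADDCC  r1←0xa8
4: ✓ CMP  NZCV=1010
5: ✓ SUBLT  r4←0x80
6: ✓ MOVNE  r2←0xa1
7: ✓ CMP  NZCV=1000
8: · SUBGT
9: ✓ SUBVC  r3←0x53
10: ✓ MOVVC  r2←0xb2

FIX = (r4, 0x80)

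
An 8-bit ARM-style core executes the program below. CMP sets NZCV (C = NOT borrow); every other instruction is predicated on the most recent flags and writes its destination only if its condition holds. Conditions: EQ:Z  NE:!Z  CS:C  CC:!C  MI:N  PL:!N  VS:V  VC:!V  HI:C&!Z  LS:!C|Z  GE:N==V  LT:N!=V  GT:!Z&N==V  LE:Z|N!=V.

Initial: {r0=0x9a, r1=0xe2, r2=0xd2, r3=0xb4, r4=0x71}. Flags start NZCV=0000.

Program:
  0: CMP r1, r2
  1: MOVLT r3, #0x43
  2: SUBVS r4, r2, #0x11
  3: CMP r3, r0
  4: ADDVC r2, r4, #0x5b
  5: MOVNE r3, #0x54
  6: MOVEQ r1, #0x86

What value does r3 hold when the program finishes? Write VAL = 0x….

VAL = 0x54

0: ✓ CMP  NZCV=0010
1: · MOVLT
2: · SUBVS
3: ✓ CMP  NZCV=0010
4: ✓ ADDVC  r2←0xcc
5: ✓ MOVNE  r3←0x54
6: · MOVEQ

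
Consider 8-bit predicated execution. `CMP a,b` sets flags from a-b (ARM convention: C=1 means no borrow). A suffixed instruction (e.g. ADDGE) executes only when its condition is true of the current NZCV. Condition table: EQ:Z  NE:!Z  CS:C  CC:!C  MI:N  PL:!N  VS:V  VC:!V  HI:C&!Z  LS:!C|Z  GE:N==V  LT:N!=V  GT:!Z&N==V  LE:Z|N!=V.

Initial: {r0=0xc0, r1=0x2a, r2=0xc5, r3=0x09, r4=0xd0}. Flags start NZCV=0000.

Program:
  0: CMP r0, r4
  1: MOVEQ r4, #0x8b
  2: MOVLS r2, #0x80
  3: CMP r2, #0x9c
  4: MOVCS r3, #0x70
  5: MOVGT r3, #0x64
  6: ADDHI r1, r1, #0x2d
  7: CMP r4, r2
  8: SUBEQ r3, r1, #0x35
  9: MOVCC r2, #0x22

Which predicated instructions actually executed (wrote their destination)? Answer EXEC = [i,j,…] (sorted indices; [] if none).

[0] flags=1000 → (cmp)
[1] flags=1000 EQ?F → skip
[2] flags=1000 LS?T → r2=0x80
[3] flags=1000 → (cmp)
[4] flags=1000 CS?F → skip
[5] flags=1000 GT?F → skip
[6] flags=1000 HI?F → skip
[7] flags=0010 → (cmp)
[8] flags=0010 EQ?F → skip
[9] flags=0010 CC?F → skip

EXEC = [2]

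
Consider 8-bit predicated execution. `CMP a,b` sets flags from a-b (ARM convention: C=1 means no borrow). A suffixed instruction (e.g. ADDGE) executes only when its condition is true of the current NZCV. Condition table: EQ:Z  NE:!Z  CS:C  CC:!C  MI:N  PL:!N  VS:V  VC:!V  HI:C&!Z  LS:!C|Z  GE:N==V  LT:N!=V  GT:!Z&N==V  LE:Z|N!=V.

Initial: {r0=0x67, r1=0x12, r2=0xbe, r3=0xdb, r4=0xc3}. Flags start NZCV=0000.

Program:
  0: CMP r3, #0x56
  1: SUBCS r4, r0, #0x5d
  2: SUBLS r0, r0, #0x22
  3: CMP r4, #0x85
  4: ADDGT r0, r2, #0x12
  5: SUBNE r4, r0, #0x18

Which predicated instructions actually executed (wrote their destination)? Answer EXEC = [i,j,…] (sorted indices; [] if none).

EXEC = [1,4,5]

[0] flags=1010 → (cmp)
[1] flags=1010 CS?T → r4=0x0a
[2] flags=1010 LS?F → skip
[3] flags=1001 → (cmp)
[4] flags=1001 GT?T → r0=0xd0
[5] flags=1001 NE?T → r4=0xb8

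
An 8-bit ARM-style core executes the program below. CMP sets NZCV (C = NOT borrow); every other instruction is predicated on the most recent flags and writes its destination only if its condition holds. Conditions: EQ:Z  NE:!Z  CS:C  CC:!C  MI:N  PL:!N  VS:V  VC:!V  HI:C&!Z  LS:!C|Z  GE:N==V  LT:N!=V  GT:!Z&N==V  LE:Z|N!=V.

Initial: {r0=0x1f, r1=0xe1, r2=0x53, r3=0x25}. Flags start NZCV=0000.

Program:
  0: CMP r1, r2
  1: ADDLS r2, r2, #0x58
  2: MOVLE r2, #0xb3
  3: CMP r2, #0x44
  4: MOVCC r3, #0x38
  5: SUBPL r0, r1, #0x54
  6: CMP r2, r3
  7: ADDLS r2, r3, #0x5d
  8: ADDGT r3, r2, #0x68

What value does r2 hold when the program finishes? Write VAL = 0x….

VAL = 0xb3

0: ✓ CMP  NZCV=1010
1: · ADDLS
2: ✓ MOVLE  r2←0xb3
3: ✓ CMP  NZCV=0011
4: · MOVCC
5: ✓ SUBPL  r0←0x8d
6: ✓ CMP  NZCV=1010
7: · ADDLS
8: · ADDGT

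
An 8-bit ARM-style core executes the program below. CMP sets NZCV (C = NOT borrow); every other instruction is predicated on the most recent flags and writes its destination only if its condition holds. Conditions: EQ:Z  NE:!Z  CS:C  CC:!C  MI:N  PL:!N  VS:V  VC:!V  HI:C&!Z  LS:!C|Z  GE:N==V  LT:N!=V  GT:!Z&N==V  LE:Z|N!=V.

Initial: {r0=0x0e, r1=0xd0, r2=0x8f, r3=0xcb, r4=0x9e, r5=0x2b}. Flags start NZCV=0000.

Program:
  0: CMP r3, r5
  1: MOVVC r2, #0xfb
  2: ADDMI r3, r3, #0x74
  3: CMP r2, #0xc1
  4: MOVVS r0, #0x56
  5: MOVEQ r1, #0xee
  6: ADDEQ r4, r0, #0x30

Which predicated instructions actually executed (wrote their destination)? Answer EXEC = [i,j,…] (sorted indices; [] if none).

EXEC = [1,2]

0: ✓ CMP  NZCV=1010
1: ✓ MOVVC  r2←0xfb
2: ✓ ADDMI  r3←0x3f
3: ✓ CMP  NZCV=0010
4: · MOVVS
5: · MOVEQ
6: · ADDEQ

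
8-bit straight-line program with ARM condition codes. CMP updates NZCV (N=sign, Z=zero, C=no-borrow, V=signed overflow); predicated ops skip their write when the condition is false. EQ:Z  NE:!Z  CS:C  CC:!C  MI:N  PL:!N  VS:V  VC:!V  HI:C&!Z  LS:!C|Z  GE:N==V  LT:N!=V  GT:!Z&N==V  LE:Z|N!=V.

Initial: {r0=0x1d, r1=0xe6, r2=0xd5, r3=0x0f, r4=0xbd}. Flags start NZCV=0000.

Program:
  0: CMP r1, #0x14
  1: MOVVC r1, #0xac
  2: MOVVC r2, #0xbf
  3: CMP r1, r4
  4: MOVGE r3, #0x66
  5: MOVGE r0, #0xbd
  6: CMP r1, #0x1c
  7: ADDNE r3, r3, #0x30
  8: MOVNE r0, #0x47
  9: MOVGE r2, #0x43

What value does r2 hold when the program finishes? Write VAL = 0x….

VAL = 0xbf

0: ✓ CMP  NZCV=1010
1: ✓ MOVVC  r1←0xac
2: ✓ MOVVC  r2←0xbf
3: ✓ CMP  NZCV=1000
4: · MOVGE
5: · MOVGE
6: ✓ CMP  NZCV=1010
7: ✓ ADDNE  r3←0x3f
8: ✓ MOVNE  r0←0x47
9: · MOVGE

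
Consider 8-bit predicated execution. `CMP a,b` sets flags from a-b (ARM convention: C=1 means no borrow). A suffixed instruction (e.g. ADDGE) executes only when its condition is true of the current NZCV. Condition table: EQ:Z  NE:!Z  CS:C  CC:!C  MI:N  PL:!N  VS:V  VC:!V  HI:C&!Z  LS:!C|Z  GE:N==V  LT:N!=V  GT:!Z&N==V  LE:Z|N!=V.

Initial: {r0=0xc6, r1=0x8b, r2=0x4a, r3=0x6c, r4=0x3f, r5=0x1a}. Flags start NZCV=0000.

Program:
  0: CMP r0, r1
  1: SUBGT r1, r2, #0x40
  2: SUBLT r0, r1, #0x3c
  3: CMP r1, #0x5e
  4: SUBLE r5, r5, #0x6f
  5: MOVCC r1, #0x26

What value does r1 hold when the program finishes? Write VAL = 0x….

VAL = 0x26

[0] flags=0010 → (cmp)
[1] flags=0010 GT?T → r1=0x0a
[2] flags=0010 LT?F → skip
[3] flags=1000 → (cmp)
[4] flags=1000 LE?T → r5=0xab
[5] flags=1000 CC?T → r1=0x26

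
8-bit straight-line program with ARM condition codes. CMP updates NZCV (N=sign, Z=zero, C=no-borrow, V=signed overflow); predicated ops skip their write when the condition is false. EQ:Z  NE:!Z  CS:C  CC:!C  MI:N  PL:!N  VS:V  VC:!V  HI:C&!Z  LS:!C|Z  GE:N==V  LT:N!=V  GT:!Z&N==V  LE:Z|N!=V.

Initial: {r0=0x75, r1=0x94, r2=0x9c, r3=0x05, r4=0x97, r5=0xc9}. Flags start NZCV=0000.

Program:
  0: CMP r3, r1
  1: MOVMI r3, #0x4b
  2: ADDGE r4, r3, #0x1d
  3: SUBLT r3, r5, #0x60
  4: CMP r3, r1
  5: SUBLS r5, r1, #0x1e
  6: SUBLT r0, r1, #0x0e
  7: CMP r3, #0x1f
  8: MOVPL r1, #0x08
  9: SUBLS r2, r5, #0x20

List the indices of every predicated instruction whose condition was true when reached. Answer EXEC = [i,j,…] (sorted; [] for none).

0: ✓ CMP  NZCV=0000
1: · MOVMI
2: ✓ ADDGE  r4←0x22
3: · SUBLT
4: ✓ CMP  NZCV=0000
5: ✓ SUBLS  r5←0x76
6: · SUBLT
7: ✓ CMP  NZCV=1000
8: · MOVPL
9: ✓ SUBLS  r2←0x56

EXEC = [2,5,9]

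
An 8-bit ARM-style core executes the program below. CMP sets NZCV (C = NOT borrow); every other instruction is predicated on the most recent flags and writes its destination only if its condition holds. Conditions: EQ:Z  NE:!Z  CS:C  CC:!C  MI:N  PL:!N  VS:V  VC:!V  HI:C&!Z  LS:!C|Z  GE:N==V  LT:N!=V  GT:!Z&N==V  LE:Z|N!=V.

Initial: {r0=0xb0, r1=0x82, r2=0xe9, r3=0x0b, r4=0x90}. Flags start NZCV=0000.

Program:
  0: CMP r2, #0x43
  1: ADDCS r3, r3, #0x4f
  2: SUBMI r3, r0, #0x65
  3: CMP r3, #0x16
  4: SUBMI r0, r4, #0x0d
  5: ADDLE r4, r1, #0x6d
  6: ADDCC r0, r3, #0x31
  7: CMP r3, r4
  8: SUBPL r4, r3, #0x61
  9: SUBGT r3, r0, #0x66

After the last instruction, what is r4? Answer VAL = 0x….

VAL = 0x90

[0] flags=1010 → (cmp)
[1] flags=1010 CS?T → r3=0x5a
[2] flags=1010 MI?T → r3=0x4b
[3] flags=0010 → (cmp)
[4] flags=0010 MI?F → skip
[5] flags=0010 LE?F → skip
[6] flags=0010 CC?F → skip
[7] flags=1001 → (cmp)
[8] flags=1001 PL?F → skip
[9] flags=1001 GT?T → r3=0x4a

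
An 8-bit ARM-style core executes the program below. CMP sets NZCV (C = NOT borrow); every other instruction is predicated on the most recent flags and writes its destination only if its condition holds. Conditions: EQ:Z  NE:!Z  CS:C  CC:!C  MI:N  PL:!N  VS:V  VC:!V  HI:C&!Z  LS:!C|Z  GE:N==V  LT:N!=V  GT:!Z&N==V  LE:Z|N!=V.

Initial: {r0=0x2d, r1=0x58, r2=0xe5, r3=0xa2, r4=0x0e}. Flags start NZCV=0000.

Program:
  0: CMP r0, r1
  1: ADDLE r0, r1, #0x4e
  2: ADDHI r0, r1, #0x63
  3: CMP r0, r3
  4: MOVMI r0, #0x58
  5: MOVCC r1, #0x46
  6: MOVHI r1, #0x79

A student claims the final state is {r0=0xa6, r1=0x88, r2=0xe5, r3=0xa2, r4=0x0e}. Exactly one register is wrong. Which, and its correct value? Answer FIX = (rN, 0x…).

FIX = (r1, 0x79)

0: ✓ CMP  NZCV=1000
1: ✓ ADDLE  r0←0xa6
2: · ADDHI
3: ✓ CMP  NZCV=0010
4: · MOVMI
5: · MOVCC
6: ✓ MOVHI  r1←0x79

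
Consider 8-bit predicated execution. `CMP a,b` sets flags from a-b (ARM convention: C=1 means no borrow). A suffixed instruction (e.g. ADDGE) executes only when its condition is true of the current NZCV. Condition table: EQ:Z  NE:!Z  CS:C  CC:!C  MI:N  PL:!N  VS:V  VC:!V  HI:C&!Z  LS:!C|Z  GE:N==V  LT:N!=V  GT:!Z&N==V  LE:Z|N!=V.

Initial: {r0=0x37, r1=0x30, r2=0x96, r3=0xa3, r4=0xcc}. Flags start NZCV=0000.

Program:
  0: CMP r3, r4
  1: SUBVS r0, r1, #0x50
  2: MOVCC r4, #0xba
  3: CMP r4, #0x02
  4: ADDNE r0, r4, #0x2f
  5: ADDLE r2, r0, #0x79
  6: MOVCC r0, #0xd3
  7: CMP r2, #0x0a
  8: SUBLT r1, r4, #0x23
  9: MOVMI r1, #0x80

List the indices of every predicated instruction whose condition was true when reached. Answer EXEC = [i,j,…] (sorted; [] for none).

EXEC = [2,4,5]

[0] flags=1000 → (cmp)
[1] flags=1000 VS?F → skip
[2] flags=1000 CC?T → r4=0xba
[3] flags=1010 → (cmp)
[4] flags=1010 NE?T → r0=0xe9
[5] flags=1010 LE?T → r2=0x62
[6] flags=1010 CC?F → skip
[7] flags=0010 → (cmp)
[8] flags=0010 LT?F → skip
[9] flags=0010 MI?F → skip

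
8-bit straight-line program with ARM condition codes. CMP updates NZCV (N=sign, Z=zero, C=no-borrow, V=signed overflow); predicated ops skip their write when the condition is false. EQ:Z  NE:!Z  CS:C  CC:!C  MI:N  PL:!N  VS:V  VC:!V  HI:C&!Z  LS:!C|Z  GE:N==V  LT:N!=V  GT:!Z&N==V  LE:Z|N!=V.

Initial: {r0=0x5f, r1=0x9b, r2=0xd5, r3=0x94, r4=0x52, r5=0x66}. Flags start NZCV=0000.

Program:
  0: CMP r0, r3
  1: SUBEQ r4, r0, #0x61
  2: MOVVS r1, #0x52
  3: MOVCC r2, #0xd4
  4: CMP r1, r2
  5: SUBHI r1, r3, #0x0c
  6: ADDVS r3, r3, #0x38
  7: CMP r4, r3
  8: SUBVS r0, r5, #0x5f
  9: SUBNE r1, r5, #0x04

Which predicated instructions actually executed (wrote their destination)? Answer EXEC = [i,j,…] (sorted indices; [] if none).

EXEC = [2,3,8,9]

0: ✓ CMP  NZCV=1001
1: · SUBEQ
2: ✓ MOVVS  r1←0x52
3: ✓ MOVCC  r2←0xd4
4: ✓ CMP  NZCV=0000
5: · SUBHI
6: · ADDVS
7: ✓ CMP  NZCV=1001
8: ✓ SUBVS  r0←0x07
9: ✓ SUBNE  r1←0x62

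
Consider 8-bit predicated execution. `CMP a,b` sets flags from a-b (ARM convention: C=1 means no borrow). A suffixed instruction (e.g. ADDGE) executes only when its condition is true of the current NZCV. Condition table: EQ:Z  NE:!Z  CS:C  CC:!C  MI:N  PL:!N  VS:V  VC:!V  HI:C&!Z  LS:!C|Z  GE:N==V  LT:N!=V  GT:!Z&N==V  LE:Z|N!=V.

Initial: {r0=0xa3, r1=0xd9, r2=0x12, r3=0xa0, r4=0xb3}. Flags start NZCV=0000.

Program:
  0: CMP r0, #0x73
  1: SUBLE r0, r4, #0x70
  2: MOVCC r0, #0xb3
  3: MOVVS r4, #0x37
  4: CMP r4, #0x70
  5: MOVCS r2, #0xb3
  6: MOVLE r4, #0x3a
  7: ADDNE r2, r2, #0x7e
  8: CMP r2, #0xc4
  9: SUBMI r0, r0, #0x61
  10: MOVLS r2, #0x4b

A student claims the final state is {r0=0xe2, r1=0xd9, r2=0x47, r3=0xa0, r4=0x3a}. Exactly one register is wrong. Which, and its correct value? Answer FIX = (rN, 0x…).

0: ✓ CMP  NZCV=0011
1: ✓ SUBLE  r0←0x43
2: · MOVCC
3: ✓ MOVVS  r4←0x37
4: ✓ CMP  NZCV=1000
5: · MOVCS
6: ✓ MOVLE  r4←0x3a
7: ✓ ADDNE  r2←0x90
8: ✓ CMP  NZCV=1000
9: ✓ SUBMI  r0←0xe2
10: ✓ MOVLS  r2←0x4b

FIX = (r2, 0x4b)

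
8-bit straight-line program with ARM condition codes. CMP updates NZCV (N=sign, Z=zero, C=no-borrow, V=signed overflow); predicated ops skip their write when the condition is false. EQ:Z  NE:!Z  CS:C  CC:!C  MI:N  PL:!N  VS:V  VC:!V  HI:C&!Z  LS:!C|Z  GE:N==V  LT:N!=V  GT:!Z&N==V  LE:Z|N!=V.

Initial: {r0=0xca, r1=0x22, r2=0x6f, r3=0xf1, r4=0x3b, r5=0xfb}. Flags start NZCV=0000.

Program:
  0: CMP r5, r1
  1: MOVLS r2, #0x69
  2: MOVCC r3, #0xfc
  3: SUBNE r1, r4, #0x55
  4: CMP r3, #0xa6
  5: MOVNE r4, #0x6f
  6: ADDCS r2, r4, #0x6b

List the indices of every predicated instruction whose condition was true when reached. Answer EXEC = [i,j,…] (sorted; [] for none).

EXEC = [3,5,6]

0: ✓ CMP  NZCV=1010
1: · MOVLS
2: · MOVCC
3: ✓ SUBNE  r1←0xe6
4: ✓ CMP  NZCV=0010
5: ✓ MOVNE  r4←0x6f
6: ✓ ADDCS  r2←0xda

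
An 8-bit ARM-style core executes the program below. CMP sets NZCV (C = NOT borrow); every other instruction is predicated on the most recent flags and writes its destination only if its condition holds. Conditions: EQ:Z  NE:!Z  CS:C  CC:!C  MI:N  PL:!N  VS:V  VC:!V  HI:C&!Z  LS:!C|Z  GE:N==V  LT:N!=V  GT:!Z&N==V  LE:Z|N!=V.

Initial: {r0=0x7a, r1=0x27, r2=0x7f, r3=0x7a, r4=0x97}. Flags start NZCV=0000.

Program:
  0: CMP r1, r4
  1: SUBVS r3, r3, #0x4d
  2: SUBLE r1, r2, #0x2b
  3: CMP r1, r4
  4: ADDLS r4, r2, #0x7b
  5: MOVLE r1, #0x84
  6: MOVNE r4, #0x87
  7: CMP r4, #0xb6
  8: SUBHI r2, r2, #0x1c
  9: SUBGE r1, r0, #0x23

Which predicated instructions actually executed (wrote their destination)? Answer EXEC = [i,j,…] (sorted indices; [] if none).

EXEC = [1,4,6]

[0] flags=1001 → (cmp)
[1] flags=1001 VS?T → r3=0x2d
[2] flags=1001 LE?F → skip
[3] flags=1001 → (cmp)
[4] flags=1001 LS?T → r4=0xfa
[5] flags=1001 LE?F → skip
[6] flags=1001 NE?T → r4=0x87
[7] flags=1000 → (cmp)
[8] flags=1000 HI?F → skip
[9] flags=1000 GE?F → skip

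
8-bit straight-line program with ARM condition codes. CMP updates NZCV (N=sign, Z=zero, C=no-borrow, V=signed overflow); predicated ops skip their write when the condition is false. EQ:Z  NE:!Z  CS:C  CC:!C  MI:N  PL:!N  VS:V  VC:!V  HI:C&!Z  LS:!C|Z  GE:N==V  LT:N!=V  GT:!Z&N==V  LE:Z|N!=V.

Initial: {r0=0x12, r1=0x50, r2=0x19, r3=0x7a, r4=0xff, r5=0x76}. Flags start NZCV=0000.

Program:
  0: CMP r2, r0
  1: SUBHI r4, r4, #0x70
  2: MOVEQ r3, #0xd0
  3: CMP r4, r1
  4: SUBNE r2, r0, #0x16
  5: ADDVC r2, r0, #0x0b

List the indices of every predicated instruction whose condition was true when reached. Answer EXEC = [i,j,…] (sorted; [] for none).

[0] flags=0010 → (cmp)
[1] flags=0010 HI?T → r4=0x8f
[2] flags=0010 EQ?F → skip
[3] flags=0011 → (cmp)
[4] flags=0011 NE?T → r2=0xfc
[5] flags=0011 VC?F → skip

EXEC = [1,4]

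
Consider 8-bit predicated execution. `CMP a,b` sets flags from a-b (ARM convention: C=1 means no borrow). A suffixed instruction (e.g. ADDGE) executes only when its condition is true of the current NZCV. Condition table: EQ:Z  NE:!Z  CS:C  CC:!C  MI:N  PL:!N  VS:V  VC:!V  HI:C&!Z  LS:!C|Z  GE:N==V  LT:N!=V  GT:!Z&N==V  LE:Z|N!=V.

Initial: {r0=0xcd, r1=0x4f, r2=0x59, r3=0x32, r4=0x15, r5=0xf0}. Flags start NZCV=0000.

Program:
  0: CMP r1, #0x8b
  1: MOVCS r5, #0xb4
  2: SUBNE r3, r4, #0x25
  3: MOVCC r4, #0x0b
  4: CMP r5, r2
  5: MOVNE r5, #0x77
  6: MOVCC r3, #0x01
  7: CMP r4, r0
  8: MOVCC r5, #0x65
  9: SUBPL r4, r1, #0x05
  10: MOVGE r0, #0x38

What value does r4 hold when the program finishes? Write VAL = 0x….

0: ✓ CMP  NZCV=1001
1: · MOVCS
2: ✓ SUBNE  r3←0xf0
3: ✓ MOVCC  r4←0x0b
4: ✓ CMP  NZCV=1010
5: ✓ MOVNE  r5←0x77
6: · MOVCC
7: ✓ CMP  NZCV=0000
8: ✓ MOVCC  r5←0x65
9: ✓ SUBPL  r4←0x4a
10: ✓ MOVGE  r0←0x38

VAL = 0x4a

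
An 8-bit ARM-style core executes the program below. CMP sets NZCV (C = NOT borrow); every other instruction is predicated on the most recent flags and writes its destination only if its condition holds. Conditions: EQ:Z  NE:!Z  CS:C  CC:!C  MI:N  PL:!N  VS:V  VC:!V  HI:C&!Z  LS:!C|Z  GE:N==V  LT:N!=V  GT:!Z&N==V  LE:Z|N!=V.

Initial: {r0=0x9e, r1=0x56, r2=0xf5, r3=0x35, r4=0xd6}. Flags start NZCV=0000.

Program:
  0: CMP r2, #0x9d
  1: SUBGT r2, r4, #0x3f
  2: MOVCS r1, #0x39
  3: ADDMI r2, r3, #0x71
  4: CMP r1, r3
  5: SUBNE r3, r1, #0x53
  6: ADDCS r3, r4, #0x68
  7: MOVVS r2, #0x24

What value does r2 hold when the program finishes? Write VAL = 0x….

[0] flags=0010 → (cmp)
[1] flags=0010 GT?T → r2=0x97
[2] flags=0010 CS?T → r1=0x39
[3] flags=0010 MI?F → skip
[4] flags=0010 → (cmp)
[5] flags=0010 NE?T → r3=0xe6
[6] flags=0010 CS?T → r3=0x3e
[7] flags=0010 VS?F → skip

VAL = 0x97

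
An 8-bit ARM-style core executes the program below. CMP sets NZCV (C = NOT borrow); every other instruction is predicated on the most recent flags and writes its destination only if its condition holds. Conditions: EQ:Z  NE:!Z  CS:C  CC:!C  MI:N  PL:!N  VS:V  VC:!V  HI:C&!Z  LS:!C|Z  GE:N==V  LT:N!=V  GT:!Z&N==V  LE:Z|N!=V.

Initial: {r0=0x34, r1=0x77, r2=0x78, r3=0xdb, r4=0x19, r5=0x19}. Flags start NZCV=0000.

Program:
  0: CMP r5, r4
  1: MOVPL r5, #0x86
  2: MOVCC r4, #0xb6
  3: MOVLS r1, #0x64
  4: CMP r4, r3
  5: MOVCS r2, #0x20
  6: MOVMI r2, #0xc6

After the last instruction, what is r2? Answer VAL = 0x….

VAL = 0x78

0: ✓ CMP  NZCV=0110
1: ✓ MOVPL  r5←0x86
2: · MOVCC
3: ✓ MOVLS  r1←0x64
4: ✓ CMP  NZCV=0000
5: · MOVCS
6: · MOVMI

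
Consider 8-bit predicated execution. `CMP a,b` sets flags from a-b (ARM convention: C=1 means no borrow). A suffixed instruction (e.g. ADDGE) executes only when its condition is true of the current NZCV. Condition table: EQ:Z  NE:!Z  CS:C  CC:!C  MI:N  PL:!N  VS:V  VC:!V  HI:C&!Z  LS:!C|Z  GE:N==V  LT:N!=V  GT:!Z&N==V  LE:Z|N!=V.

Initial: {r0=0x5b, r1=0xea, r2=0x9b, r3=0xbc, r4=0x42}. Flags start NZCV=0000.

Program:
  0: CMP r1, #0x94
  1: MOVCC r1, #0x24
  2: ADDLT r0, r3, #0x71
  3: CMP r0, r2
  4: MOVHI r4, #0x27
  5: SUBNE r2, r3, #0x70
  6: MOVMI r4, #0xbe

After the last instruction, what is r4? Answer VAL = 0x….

0: ✓ CMP  NZCV=0010
1: · MOVCC
2: · ADDLT
3: ✓ CMP  NZCV=1001
4: · MOVHI
5: ✓ SUBNE  r2←0x4c
6: ✓ MOVMI  r4←0xbe

VAL = 0xbe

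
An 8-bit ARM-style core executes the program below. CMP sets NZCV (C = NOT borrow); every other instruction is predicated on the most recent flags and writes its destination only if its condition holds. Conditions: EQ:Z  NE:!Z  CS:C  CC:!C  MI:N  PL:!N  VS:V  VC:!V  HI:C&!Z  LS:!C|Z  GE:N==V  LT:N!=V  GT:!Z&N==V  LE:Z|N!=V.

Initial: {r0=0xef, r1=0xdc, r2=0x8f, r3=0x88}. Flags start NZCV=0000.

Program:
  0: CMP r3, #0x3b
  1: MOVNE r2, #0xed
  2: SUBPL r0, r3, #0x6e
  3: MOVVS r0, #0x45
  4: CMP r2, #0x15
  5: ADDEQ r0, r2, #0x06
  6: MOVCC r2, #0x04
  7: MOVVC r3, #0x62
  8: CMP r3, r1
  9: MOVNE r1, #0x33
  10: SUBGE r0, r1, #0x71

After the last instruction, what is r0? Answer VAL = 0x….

[0] flags=0011 → (cmp)
[1] flags=0011 NE?T → r2=0xed
[2] flags=0011 PL?T → r0=0x1a
[3] flags=0011 VS?T → r0=0x45
[4] flags=1010 → (cmp)
[5] flags=1010 EQ?F → skip
[6] flags=1010 CC?F → skip
[7] flags=1010 VC?T → r3=0x62
[8] flags=1001 → (cmp)
[9] flags=1001 NE?T → r1=0x33
[10] flags=1001 GE?T → r0=0xc2

VAL = 0xc2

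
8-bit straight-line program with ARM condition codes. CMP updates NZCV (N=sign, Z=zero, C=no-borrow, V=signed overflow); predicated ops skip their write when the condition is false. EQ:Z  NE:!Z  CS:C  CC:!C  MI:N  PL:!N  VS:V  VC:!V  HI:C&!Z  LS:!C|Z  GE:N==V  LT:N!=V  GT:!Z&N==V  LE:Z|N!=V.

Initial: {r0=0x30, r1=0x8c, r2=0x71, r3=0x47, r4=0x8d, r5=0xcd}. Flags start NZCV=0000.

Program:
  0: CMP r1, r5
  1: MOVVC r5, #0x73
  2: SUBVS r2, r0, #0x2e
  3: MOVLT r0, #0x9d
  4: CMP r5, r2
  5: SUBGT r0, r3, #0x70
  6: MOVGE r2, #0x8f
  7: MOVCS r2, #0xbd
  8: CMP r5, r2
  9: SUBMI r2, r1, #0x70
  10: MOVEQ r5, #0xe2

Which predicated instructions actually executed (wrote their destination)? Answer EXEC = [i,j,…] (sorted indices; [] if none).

[0] flags=1000 → (cmp)
[1] flags=1000 VC?T → r5=0x73
[2] flags=1000 VS?F → skip
[3] flags=1000 LT?T → r0=0x9d
[4] flags=0010 → (cmp)
[5] flags=0010 GT?T → r0=0xd7
[6] flags=0010 GE?T → r2=0x8f
[7] flags=0010 CS?T → r2=0xbd
[8] flags=1001 → (cmp)
[9] flags=1001 MI?T → r2=0x1c
[10] flags=1001 EQ?F → skip

EXEC = [1,3,5,6,7,9]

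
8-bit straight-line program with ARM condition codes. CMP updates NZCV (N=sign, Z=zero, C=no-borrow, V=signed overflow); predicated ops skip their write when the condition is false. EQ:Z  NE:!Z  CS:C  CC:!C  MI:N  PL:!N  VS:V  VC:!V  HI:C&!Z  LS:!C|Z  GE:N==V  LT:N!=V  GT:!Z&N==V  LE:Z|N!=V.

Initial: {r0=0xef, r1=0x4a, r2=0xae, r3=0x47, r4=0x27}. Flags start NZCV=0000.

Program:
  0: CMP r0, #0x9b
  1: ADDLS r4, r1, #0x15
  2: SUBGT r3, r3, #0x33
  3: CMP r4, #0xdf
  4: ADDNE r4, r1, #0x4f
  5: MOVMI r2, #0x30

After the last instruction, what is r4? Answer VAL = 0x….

VAL = 0x99

0: ✓ CMP  NZCV=0010
1: · ADDLS
2: ✓ SUBGT  r3←0x14
3: ✓ CMP  NZCV=0000
4: ✓ ADDNE  r4←0x99
5: · MOVMI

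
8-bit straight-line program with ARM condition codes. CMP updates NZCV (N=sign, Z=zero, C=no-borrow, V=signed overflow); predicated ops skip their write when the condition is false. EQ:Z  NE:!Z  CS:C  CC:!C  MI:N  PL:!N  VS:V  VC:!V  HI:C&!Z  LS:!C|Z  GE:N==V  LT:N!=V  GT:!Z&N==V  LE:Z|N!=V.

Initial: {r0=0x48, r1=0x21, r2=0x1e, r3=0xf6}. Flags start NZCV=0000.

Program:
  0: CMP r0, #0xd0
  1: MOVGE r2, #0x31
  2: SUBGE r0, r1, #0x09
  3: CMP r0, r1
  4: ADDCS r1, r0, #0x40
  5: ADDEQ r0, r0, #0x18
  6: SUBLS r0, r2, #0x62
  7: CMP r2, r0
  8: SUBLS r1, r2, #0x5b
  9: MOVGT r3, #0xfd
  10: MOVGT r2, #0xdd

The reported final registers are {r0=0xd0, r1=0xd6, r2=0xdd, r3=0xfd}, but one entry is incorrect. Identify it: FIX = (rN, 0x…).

FIX = (r0, 0xcf)

0: ✓ CMP  NZCV=0000
1: ✓ MOVGE  r2←0x31
2: ✓ SUBGE  r0←0x18
3: ✓ CMP  NZCV=1000
4: · ADDCS
5: · ADDEQ
6: ✓ SUBLS  r0←0xcf
7: ✓ CMP  NZCV=0000
8: ✓ SUBLS  r1←0xd6
9: ✓ MOVGT  r3←0xfd
10: ✓ MOVGT  r2←0xdd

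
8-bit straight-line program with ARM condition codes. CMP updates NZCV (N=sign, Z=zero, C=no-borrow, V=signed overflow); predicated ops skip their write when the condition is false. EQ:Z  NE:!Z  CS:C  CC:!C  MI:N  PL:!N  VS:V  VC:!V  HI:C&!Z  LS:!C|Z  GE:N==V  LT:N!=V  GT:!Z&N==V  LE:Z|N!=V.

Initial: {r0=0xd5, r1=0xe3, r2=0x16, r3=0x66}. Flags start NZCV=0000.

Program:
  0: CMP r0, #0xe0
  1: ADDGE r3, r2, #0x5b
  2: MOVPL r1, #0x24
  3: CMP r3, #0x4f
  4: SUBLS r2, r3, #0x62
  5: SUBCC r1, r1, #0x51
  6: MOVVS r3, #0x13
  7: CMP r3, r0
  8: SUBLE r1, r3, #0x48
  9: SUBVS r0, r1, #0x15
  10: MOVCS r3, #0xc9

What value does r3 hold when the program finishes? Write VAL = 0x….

VAL = 0x66

[0] flags=1000 → (cmp)
[1] flags=1000 GE?F → skip
[2] flags=1000 PL?F → skip
[3] flags=0010 → (cmp)
[4] flags=0010 LS?F → skip
[5] flags=0010 CC?F → skip
[6] flags=0010 VS?F → skip
[7] flags=1001 → (cmp)
[8] flags=1001 LE?F → skip
[9] flags=1001 VS?T → r0=0xce
[10] flags=1001 CS?F → skip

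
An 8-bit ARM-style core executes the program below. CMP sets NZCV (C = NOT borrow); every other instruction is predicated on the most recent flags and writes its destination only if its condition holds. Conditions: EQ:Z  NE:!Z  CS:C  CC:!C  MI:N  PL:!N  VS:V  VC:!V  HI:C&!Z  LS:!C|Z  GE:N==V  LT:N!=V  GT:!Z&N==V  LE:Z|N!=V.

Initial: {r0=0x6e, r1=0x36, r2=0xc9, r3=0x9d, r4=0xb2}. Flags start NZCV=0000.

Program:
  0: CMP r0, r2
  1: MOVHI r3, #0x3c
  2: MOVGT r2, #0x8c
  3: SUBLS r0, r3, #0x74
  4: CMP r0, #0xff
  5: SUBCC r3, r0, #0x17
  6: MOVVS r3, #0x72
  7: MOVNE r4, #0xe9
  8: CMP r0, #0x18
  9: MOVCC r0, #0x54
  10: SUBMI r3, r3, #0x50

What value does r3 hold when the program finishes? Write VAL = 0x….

[0] flags=1001 → (cmp)
[1] flags=1001 HI?F → skip
[2] flags=1001 GT?T → r2=0x8c
[3] flags=1001 LS?T → r0=0x29
[4] flags=0000 → (cmp)
[5] flags=0000 CC?T → r3=0x12
[6] flags=0000 VS?F → skip
[7] flags=0000 NE?T → r4=0xe9
[8] flags=0010 → (cmp)
[9] flags=0010 CC?F → skip
[10] flags=0010 MI?F → skip

VAL = 0x12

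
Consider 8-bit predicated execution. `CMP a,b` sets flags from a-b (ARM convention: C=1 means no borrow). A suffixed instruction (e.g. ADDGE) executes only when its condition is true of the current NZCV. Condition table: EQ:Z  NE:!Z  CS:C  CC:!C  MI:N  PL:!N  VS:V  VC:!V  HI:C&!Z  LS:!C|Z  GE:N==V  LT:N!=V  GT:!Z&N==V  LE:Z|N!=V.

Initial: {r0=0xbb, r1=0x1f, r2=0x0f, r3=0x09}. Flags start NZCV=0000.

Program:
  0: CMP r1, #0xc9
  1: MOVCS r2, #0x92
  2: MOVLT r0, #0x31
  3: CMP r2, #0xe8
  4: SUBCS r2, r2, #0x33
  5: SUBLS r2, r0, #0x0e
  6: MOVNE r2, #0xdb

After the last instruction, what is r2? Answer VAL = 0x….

VAL = 0xdb

[0] flags=0000 → (cmp)
[1] flags=0000 CS?F → skip
[2] flags=0000 LT?F → skip
[3] flags=0000 → (cmp)
[4] flags=0000 CS?F → skip
[5] flags=0000 LS?T → r2=0xad
[6] flags=0000 NE?T → r2=0xdb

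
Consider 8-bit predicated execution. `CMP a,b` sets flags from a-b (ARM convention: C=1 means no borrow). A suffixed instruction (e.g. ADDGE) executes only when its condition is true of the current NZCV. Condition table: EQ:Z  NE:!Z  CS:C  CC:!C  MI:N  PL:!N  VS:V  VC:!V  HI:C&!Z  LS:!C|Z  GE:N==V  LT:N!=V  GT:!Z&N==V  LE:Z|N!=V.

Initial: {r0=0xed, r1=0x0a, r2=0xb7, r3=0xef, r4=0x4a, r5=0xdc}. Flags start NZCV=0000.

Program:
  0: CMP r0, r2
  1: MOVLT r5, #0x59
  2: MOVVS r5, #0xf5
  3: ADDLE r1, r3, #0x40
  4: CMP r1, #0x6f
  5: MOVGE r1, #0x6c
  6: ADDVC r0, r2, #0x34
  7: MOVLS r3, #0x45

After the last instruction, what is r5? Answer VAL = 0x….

[0] flags=0010 → (cmp)
[1] flags=0010 LT?F → skip
[2] flags=0010 VS?F → skip
[3] flags=0010 LE?F → skip
[4] flags=1000 → (cmp)
[5] flags=1000 GE?F → skip
[6] flags=1000 VC?T → r0=0xeb
[7] flags=1000 LS?T → r3=0x45

VAL = 0xdc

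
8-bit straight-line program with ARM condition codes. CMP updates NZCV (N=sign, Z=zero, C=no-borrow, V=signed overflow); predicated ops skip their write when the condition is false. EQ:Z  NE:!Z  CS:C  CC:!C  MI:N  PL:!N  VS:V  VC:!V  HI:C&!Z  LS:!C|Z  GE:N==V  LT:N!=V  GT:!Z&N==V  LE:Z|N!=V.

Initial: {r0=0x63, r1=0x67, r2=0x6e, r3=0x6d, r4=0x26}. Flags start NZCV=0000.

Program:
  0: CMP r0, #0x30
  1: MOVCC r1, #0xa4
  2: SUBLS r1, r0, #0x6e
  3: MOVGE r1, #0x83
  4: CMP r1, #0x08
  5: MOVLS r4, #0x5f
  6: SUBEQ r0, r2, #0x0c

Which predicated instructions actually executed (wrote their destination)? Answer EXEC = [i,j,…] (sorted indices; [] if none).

EXEC = [3]

0: ✓ CMP  NZCV=0010
1: · MOVCC
2: · SUBLS
3: ✓ MOVGE  r1←0x83
4: ✓ CMP  NZCV=0011
5: · MOVLS
6: · SUBEQ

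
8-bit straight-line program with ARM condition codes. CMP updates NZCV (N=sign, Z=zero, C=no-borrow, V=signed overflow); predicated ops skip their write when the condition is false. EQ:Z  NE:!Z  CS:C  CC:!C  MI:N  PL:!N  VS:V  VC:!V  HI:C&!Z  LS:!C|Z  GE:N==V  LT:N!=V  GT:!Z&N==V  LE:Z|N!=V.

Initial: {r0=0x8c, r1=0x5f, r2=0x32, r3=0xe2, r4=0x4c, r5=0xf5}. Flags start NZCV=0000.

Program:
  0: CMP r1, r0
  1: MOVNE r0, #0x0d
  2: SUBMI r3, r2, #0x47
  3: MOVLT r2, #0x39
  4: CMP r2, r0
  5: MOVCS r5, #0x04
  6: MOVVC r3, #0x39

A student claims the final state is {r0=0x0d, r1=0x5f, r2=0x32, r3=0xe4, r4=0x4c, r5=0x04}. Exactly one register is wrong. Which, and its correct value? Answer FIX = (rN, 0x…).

0: ✓ CMP  NZCV=1001
1: ✓ MOVNE  r0←0x0d
2: ✓ SUBMI  r3←0xeb
3: · MOVLT
4: ✓ CMP  NZCV=0010
5: ✓ MOVCS  r5←0x04
6: ✓ MOVVC  r3←0x39

FIX = (r3, 0x39)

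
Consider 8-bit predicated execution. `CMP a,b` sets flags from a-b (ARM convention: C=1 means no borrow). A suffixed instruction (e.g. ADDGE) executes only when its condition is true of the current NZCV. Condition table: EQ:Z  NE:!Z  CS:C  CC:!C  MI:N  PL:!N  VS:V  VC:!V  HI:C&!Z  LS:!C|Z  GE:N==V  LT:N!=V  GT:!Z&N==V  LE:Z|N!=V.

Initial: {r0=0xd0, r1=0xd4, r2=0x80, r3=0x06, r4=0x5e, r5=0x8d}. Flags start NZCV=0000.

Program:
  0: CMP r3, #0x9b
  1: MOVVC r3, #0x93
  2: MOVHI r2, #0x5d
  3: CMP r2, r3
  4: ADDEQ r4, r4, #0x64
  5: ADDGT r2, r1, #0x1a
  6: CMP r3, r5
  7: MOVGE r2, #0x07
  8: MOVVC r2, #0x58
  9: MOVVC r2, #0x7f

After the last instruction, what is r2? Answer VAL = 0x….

0: ✓ CMP  NZCV=0000
1: ✓ MOVVC  r3←0x93
2: · MOVHI
3: ✓ CMP  NZCV=1000
4: · ADDEQ
5: · ADDGT
6: ✓ CMP  NZCV=0010
7: ✓ MOVGE  r2←0x07
8: ✓ MOVVC  r2←0x58
9: ✓ MOVVC  r2←0x7f

VAL = 0x7f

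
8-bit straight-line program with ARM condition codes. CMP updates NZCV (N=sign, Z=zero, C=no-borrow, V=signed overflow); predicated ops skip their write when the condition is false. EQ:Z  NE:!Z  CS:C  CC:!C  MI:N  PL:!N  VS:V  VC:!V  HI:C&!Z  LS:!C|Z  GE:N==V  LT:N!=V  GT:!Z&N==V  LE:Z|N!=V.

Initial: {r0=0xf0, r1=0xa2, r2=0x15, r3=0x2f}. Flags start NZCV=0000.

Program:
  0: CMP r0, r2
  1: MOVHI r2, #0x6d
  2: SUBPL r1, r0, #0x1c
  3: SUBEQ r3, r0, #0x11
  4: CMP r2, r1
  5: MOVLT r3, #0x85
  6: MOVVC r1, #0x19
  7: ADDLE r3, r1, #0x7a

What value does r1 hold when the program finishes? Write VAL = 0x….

[0] flags=1010 → (cmp)
[1] flags=1010 HI?T → r2=0x6d
[2] flags=1010 PL?F → skip
[3] flags=1010 EQ?F → skip
[4] flags=1001 → (cmp)
[5] flags=1001 LT?F → skip
[6] flags=1001 VC?F → skip
[7] flags=1001 LE?F → skip

VAL = 0xa2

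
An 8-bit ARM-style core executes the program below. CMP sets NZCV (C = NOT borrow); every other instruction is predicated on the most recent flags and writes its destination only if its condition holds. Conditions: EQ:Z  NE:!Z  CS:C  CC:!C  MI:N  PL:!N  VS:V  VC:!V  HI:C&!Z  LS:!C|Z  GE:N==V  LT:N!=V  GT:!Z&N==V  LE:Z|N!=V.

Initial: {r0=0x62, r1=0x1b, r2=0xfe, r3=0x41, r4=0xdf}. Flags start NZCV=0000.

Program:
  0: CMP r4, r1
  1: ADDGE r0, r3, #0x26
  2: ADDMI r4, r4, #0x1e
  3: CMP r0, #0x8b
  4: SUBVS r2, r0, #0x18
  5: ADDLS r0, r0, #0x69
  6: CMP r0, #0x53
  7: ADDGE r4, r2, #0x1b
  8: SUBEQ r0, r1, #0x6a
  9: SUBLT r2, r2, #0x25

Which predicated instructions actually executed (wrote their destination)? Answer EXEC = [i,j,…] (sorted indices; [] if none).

0: ✓ CMP  NZCV=1010
1: · ADDGE
2: ✓ ADDMI  r4←0xfd
3: ✓ CMP  NZCV=1001
4: ✓ SUBVS  r2←0x4a
5: ✓ ADDLS  r0←0xcb
6: ✓ CMP  NZCV=0011
7: · ADDGE
8: · SUBEQ
9: ✓ SUBLT  r2←0x25

EXEC = [2,4,5,9]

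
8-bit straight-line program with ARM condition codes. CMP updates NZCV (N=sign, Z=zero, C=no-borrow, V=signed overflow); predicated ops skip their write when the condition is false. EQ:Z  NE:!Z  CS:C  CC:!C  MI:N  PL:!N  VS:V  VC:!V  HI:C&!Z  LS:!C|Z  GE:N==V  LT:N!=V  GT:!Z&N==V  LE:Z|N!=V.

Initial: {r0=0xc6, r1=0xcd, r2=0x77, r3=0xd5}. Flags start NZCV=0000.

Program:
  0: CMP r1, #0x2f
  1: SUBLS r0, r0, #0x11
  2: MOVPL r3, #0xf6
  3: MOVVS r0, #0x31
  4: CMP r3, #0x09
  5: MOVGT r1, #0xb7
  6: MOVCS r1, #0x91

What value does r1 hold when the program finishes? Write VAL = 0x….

VAL = 0x91

0: ✓ CMP  NZCV=1010
1: · SUBLS
2: · MOVPL
3: · MOVVS
4: ✓ CMP  NZCV=1010
5: · MOVGT
6: ✓ MOVCS  r1←0x91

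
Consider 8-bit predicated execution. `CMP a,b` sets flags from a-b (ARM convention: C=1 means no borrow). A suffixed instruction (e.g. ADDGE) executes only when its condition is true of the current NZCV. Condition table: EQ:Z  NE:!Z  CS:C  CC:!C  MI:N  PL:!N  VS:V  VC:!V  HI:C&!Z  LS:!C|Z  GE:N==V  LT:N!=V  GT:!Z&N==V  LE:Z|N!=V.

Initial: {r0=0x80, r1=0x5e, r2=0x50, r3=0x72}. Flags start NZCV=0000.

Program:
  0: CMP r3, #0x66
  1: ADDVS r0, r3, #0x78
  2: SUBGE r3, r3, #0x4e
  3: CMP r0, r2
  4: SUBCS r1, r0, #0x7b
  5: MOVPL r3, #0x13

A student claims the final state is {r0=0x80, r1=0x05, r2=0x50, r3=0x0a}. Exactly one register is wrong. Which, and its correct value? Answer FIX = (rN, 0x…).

FIX = (r3, 0x13)

0: ✓ CMP  NZCV=0010
1: · ADDVS
2: ✓ SUBGE  r3←0x24
3: ✓ CMP  NZCV=0011
4: ✓ SUBCS  r1←0x05
5: ✓ MOVPL  r3←0x13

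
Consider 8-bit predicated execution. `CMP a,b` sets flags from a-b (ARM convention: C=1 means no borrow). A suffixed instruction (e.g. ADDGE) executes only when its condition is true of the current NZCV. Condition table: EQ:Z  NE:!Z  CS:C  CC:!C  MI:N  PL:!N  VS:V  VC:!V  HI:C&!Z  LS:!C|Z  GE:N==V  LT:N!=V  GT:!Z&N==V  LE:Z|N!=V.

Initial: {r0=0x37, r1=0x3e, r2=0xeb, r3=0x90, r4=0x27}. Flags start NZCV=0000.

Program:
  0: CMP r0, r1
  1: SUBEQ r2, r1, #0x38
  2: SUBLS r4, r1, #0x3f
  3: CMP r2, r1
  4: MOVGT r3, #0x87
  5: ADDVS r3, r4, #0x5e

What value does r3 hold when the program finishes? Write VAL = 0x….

VAL = 0x90

[0] flags=1000 → (cmp)
[1] flags=1000 EQ?F → skip
[2] flags=1000 LS?T → r4=0xff
[3] flags=1010 → (cmp)
[4] flags=1010 GT?F → skip
[5] flags=1010 VS?F → skip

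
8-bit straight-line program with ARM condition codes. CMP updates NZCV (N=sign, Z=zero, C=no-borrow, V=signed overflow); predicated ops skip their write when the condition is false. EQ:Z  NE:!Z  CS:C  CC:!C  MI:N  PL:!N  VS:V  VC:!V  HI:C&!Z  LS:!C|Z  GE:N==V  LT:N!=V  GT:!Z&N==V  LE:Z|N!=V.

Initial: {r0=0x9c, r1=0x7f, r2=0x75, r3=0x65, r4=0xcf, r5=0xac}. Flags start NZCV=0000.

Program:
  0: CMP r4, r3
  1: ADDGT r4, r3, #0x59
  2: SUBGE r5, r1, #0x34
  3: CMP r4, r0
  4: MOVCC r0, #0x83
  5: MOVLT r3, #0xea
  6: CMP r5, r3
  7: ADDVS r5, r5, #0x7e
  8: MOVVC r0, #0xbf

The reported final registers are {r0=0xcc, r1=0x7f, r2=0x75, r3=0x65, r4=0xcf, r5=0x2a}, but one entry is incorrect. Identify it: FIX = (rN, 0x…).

0: ✓ CMP  NZCV=0011
1: · ADDGT
2: · SUBGE
3: ✓ CMP  NZCV=0010
4: · MOVCC
5: · MOVLT
6: ✓ CMP  NZCV=0011
7: ✓ ADDVS  r5←0x2a
8: · MOVVC

FIX = (r0, 0x9c)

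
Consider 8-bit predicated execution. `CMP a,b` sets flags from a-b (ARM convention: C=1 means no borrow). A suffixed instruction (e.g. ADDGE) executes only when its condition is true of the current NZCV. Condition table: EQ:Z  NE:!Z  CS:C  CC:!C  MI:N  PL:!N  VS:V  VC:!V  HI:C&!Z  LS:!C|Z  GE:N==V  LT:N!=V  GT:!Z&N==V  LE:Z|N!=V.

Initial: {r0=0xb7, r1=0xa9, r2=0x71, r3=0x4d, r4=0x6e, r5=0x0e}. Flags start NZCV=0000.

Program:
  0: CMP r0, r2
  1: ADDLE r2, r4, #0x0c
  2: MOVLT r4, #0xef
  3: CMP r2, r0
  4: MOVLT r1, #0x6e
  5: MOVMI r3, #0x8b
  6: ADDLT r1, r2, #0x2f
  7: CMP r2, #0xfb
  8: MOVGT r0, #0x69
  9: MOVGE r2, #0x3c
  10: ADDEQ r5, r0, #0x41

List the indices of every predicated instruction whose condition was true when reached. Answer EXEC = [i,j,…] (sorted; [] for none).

0: ✓ CMP  NZCV=0011
1: ✓ ADDLE  r2←0x7a
2: ✓ MOVLT  r4←0xef
3: ✓ CMP  NZCV=1001
4: · MOVLT
5: ✓ MOVMI  r3←0x8b
6: · ADDLT
7: ✓ CMP  NZCV=0000
8: ✓ MOVGT  r0←0x69
9: ✓ MOVGE  r2←0x3c
10: · ADDEQ

EXEC = [1,2,5,8,9]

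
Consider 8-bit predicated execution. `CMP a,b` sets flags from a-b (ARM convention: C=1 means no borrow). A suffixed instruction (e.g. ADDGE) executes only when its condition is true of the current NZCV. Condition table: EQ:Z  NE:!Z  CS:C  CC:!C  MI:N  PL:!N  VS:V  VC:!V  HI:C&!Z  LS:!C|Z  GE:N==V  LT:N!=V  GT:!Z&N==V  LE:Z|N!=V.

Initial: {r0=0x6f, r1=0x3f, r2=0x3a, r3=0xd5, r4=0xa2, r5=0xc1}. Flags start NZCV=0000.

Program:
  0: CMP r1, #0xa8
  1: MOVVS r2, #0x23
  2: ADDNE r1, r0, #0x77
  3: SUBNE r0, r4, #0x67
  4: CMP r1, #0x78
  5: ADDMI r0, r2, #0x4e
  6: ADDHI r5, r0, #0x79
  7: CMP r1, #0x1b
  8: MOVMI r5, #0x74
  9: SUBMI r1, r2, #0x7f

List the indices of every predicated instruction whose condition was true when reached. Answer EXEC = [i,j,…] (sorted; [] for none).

0: ✓ CMP  NZCV=1001
1: ✓ MOVVS  r2←0x23
2: ✓ ADDNE  r1←0xe6
3: ✓ SUBNE  r0←0x3b
4: ✓ CMP  NZCV=0011
5: · ADDMI
6: ✓ ADDHI  r5←0xb4
7: ✓ CMP  NZCV=1010
8: ✓ MOVMI  r5←0x74
9: ✓ SUBMI  r1←0xa4

EXEC = [1,2,3,6,8,9]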